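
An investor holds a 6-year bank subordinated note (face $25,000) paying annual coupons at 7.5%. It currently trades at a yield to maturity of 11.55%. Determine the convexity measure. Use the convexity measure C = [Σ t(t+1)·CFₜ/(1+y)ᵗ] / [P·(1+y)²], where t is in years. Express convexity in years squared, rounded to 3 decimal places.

25.955

With y = 0.1155:
  t   CF        PV=CF/(1+0.1155)^t    t·PV        t(t+1)·PV
  1     1,875.00     1,680.8606     1,680.8606       3,361.7212
  2     1,875.00     1,506.8226     3,013.6452       9,040.9355
  3     1,875.00     1,350.8047     4,052.4140      16,209.6558
  4     1,875.00     1,210.9410     4,843.7639      24,218.8194
  5     1,875.00     1,085.5589     5,427.7946      32,566.7675
  6    26,875.00    13,948.6130    83,691.6780     585,841.7462
  Σ                 20,783.6007   102,710.1562     671,239.6457
P = 20,783.6007.
Convexity = Σ t(t+1)·PV / [P·(1+y)²] = 671,239.6457 / (20,783.6007 × 1.244340) = 25.95480.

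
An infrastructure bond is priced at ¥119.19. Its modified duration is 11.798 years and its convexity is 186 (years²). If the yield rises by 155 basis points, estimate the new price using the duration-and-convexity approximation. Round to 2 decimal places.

Duration effect: -D_mod·Δy = -11.798 × (+0.0155) = -0.182869
Convexity effect: ½·C·(Δy)² = 0.5 × 186 × (0.0155)² = +0.02234325
ΔP/P ≈ -0.182869 + 0.02234325 = -0.16052575
New price ≈ 119.19 × (1 - 0.16052575) = 100.0569358575.

¥100.06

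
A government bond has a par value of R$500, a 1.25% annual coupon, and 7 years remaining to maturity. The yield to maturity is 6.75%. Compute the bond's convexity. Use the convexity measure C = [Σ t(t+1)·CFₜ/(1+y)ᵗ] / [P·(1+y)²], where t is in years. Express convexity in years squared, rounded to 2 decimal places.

With y = 0.0675:
  t   CF        PV=CF/(1+0.0675)^t    t·PV        t(t+1)·PV
  1         6.25         5.8548         5.8548          11.7096
  2         6.25         5.4846        10.9692          32.9075
  3         6.25         5.1378        15.4134          61.6535
  4         6.25         4.8129        19.2517          96.2584
  5         6.25         4.5086        22.5429         135.2577
  6         6.25         4.2235        25.3410         177.3871
  7       506.25       320.4718     2,243.3028      17,946.4221
  Σ                    350.4940     2,342.6757      18,461.5958
P = 350.4940.
Convexity = Σ t(t+1)·PV / [P·(1+y)²] = 18,461.5958 / (350.4940 × 1.139556) = 46.22244.

46.22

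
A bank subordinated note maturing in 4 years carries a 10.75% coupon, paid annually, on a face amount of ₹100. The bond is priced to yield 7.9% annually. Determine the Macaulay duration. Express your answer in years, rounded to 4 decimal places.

Periodic yield y = 0.079. Discount each cash flow and weight by its year:
  t   CF        PV=CF/(1+0.079)^t    t·PV
  1        10.75         9.9629         9.9629
  2        10.75         9.2335        18.4670
  3        10.75         8.5574        25.6723
  4       110.75        81.7068       326.8270
  Σ                    109.4606       380.9292
Price P = Σ PV = 109.4606.
Macaulay duration = Σ(t·PV) / P = 380.9292 / 109.4606 = 3.48006 years.

3.4801 years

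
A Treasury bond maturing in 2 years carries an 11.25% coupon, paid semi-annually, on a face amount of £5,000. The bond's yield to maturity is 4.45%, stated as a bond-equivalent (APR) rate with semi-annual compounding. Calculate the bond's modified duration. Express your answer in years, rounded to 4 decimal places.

1.8155 years

Periodic yield y = 0.02225. First find Macaulay duration:
  t   CF        PV=CF/(1+0.02225)^t    t·PV
  1       281.25       275.1284       275.1284
  2       281.25       269.1400       538.2801
  3       281.25       263.2820       789.8460
  4     5,281.25     4,836.2445    19,344.9780
  Σ                  5,643.7949    20,948.2325
P = 5,643.7949; Macaulay duration = 20,948.2325 / 5,643.7949 = 3.71173 half-year periods = 1.85586 years.
Modified duration = D_Mac / (1 + y) = 1.85586 / 1.02225 = 1.81547 years.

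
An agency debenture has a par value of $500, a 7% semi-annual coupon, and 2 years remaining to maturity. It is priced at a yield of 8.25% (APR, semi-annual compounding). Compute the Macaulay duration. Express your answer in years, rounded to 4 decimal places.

1.8995 years

Periodic yield y = 0.04125. Discount each cash flow and weight by its period:
  t   CF        PV=CF/(1+0.04125)^t    t·PV
  1        17.50        16.8067        16.8067
  2        17.50        16.1409        32.2818
  3        17.50        15.5015        46.5044
  4       517.50       440.2408     1,760.9632
  Σ                    488.6899     1,856.5562
Price P = Σ PV = 488.6899.
Macaulay duration = Σ(t·PV) / P = 1,856.5562 / 488.6899 = 3.79905 half-year periods.
In years: 3.79905 / 2 = 1.89952 years.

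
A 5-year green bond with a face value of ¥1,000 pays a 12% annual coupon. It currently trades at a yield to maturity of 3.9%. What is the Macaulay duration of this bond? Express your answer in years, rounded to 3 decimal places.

4.183 years

Periodic yield y = 0.039. Discount each cash flow and weight by its year:
  t   CF        PV=CF/(1+0.039)^t    t·PV
  1       120.00       115.4957       115.4957
  2       120.00       111.1604       222.3208
  3       120.00       106.9879       320.9637
  4       120.00       102.9720       411.8879
  5     1,120.00       924.9969     4,624.9846
  Σ                  1,361.6129     5,695.6526
Price P = Σ PV = 1,361.6129.
Macaulay duration = Σ(t·PV) / P = 5,695.6526 / 1,361.6129 = 4.18302 years.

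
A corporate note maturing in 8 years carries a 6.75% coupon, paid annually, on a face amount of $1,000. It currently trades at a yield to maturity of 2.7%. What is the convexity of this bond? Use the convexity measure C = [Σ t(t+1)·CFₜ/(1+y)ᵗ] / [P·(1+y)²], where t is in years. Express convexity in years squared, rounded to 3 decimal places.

52.936

With y = 0.027:
  t   CF        PV=CF/(1+0.027)^t    t·PV        t(t+1)·PV
  1        67.50        65.7254        65.7254         131.4508
  2        67.50        63.9975       127.9950         383.9849
  3        67.50        62.3150       186.9449         747.7797
  4        67.50        60.6767       242.7068       1,213.5341
  5        67.50        59.0815       295.4075       1,772.4452
  6        67.50        57.5282       345.1695       2,416.1862
  7        67.50        56.0158       392.1107       3,136.8857
  8     1,067.50       862.5898     6,900.7187      62,106.4680
  Σ                  1,287.9300     8,556.7785      71,908.7346
P = 1,287.9300.
Convexity = Σ t(t+1)·PV / [P·(1+y)²] = 71,908.7346 / (1,287.9300 × 1.054729) = 52.93568.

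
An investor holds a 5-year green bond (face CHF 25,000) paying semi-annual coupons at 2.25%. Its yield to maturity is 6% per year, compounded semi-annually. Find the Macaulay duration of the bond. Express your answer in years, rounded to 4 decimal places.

Periodic yield y = 0.03. Discount each cash flow and weight by its period:
  t   CF        PV=CF/(1+0.03)^t    t·PV
  1       281.25       273.0583       273.0583
  2       281.25       265.1051       530.2102
  3       281.25       257.3836       772.1508
  4       281.25       249.8870       999.5479
  5       281.25       242.6087     1,213.0436
  6       281.25       235.5424     1,413.2547
  7       281.25       228.6820     1,600.7739
  8       281.25       222.0213     1,776.1708
  9       281.25       215.5547     1,939.9924
  10   25,281.25    18,811.6243   188,116.2429
  Σ                 21,001.4674   198,634.4453
Price P = Σ PV = 21,001.4674.
Macaulay duration = Σ(t·PV) / P = 198,634.4453 / 21,001.4674 = 9.45812 half-year periods.
In years: 9.45812 / 2 = 4.72906 years.

4.7291 years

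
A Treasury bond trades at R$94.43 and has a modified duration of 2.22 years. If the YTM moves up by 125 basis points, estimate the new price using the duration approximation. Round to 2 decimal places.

R$91.81

Duration approximation: ΔP/P ≈ -D_mod · Δy = -2.22 × (+0.0125) = -0.027750.
New price ≈ 94.43 × (1 - 0.027750) = 91.8095675.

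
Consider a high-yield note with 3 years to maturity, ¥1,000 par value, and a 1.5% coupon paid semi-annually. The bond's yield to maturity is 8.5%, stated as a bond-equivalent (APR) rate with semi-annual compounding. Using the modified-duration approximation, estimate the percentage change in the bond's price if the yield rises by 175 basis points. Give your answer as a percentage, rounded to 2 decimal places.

Periodic yield y = 0.0425. Modified duration first:
  t   CF        PV=CF/(1+0.0425)^t    t·PV
  1         7.50         7.1942         7.1942
  2         7.50         6.9010        13.8019
  3         7.50         6.6196        19.8589
  4         7.50         6.3498        25.3990
  5         7.50         6.0909        30.4545
  6     1,007.50       784.8536     4,709.1218
  Σ                    818.0091     4,805.8303
P = 818.0091; D_Mac = 5.87503 half-year periods = 2.93752 yrs; D_mod = 2.93752/(1+0.0425) = 2.81776 yrs.
ΔP/P ≈ -D_mod · Δy = -2.81776 × (+0.0175) = -0.049311 = -4.9311%.

-4.93%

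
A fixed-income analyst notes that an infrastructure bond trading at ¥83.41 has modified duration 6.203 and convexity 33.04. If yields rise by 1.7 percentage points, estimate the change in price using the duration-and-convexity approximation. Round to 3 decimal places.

-¥8.397

Duration effect: -D_mod·Δy = -6.203 × (+0.017) = -0.105451
Convexity effect: ½·C·(Δy)² = 0.5 × 33.04 × (0.017)² = +0.00477428
ΔP/P ≈ -0.105451 + 0.00477428 = -0.10067672
ΔP ≈ 83.41 × (-0.10067672) = -8.3974452152.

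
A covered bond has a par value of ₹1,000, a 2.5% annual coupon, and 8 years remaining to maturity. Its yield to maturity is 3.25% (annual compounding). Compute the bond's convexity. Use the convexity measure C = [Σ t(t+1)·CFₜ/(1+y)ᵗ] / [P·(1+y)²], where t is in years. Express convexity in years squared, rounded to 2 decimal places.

60.03

With y = 0.0325:
  t   CF        PV=CF/(1+0.0325)^t    t·PV        t(t+1)·PV
  1        25.00        24.2131        24.2131          48.4262
  2        25.00        23.4509        46.9018         140.7055
  3        25.00        22.7128        68.1383         272.5531
  4        25.00        21.9978        87.9913         439.9565
  5        25.00        21.3054       106.5270         639.1620
  6        25.00        20.6348       123.8086         866.6604
  7        25.00        19.9853       139.8968       1,119.1740
  8     1,025.00       793.6031     6,348.8252      57,139.4268
  Σ                    947.9031     6,946.3021      60,666.0644
P = 947.9031.
Convexity = Σ t(t+1)·PV / [P·(1+y)²] = 60,666.0644 / (947.9031 × 1.066056) = 60.03462.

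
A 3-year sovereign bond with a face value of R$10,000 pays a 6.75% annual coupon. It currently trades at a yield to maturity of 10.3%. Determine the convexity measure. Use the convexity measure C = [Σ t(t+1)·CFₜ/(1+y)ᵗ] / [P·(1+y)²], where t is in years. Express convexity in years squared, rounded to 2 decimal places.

9.01

With y = 0.103:
  t   CF        PV=CF/(1+0.103)^t    t·PV        t(t+1)·PV
  1       675.00       611.9674       611.9674       1,223.9347
  2       675.00       554.8208     1,109.6416       3,328.9249
  3    10,675.00     7,955.0213    23,865.0639      95,460.2555
  Σ                  9,121.8095    25,586.6729     100,013.1151
P = 9,121.8095.
Convexity = Σ t(t+1)·PV / [P·(1+y)²] = 100,013.1151 / (9,121.8095 × 1.216609) = 9.01208.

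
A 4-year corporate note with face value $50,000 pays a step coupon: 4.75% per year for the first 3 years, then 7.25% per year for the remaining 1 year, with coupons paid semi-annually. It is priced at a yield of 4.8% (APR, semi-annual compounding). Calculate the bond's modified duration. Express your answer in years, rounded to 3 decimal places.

Periodic yield y = 0.024. First find Macaulay duration:
  t   CF        PV=CF/(1+0.024)^t    t·PV
  1     1,187.50     1,159.6680     1,159.6680
  2     1,187.50     1,132.4883     2,264.9765
  3     1,187.50     1,105.9456     3,317.8367
  4     1,187.50     1,080.0250     4,320.0998
  5     1,187.50     1,054.7119     5,273.5594
  6     1,187.50     1,029.9921     6,179.9524
  7     1,812.50     1,535.2472    10,746.7305
  8    51,812.50    42,858.2955   342,866.3639
  Σ                 50,956.3734   376,129.1871
P = 50,956.3734; Macaulay duration = 376,129.1871 / 50,956.3734 = 7.38140 half-year periods = 3.69070 years.
Modified duration = D_Mac / (1 + y) = 3.69070 / 1.024 = 3.60420 years.

3.604 years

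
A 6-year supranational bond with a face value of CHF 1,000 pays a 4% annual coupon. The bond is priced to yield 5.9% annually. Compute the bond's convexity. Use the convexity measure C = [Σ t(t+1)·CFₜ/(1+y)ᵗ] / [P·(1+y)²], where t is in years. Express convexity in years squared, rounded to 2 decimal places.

32.66

With y = 0.059:
  t   CF        PV=CF/(1+0.059)^t    t·PV        t(t+1)·PV
  1        40.00        37.7715        37.7715          75.5430
  2        40.00        35.6671        71.3342         214.0027
  3        40.00        33.6800       101.0400         404.1600
  4        40.00        31.8036       127.2144         636.0718
  5        40.00        30.0317       150.1586         900.9516
  6     1,040.00       737.3227     4,423.9359      30,967.5515
  Σ                    906.2766     4,911.4546      33,198.2806
P = 906.2766.
Convexity = Σ t(t+1)·PV / [P·(1+y)²] = 33,198.2806 / (906.2766 × 1.121481) = 32.66352.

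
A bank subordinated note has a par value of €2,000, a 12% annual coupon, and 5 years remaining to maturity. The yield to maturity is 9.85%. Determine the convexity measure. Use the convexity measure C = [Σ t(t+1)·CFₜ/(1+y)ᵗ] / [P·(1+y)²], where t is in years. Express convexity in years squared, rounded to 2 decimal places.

18.81

With y = 0.0985:
  t   CF        PV=CF/(1+0.0985)^t    t·PV        t(t+1)·PV
  1       240.00       218.4797       218.4797         436.9595
  2       240.00       198.8892       397.7783       1,193.3350
  3       240.00       181.0552       543.1657       2,172.6627
  4       240.00       164.8204       659.2816       3,296.4082
  5     2,240.00     1,400.3858     7,001.9292      42,011.5753
  Σ                  2,163.6304     8,820.6346      49,110.9407
P = 2,163.6304.
Convexity = Σ t(t+1)·PV / [P·(1+y)²] = 49,110.9407 / (2,163.6304 × 1.206702) = 18.81027.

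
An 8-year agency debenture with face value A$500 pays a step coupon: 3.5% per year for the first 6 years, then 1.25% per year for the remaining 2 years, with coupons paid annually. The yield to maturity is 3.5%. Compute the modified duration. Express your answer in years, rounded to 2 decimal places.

6.86 years

Periodic yield y = 0.035. First find Macaulay duration:
  t   CF        PV=CF/(1+0.035)^t    t·PV
  1        17.50        16.9082        16.9082
  2        17.50        16.3364        32.6729
  3        17.50        15.7840        47.3520
  4        17.50        15.2502        61.0010
  5        17.50        14.7345        73.6727
  6        17.50        14.2363        85.4176
  7         6.25         4.9124        34.3871
  8       506.25       384.4521     3,075.6168
  Σ                    482.6142     3,427.0282
P = 482.6142; Macaulay duration = 3,427.0282 / 482.6142 = 7.10097 years.
Modified duration = D_Mac / (1 + y) = 7.10097 / 1.035 = 6.86084 years.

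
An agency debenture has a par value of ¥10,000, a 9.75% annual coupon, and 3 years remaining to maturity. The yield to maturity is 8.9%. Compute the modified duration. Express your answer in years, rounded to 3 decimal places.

Periodic yield y = 0.089. First find Macaulay duration:
  t   CF        PV=CF/(1+0.089)^t    t·PV
  1       975.00       895.3168       895.3168
  2       975.00       822.1458     1,644.2917
  3    10,975.00     8,498.0815    25,494.2444
  Σ                 10,215.5441    28,033.8528
P = 10,215.5441; Macaulay duration = 28,033.8528 / 10,215.5441 = 2.74423 years.
Modified duration = D_Mac / (1 + y) = 2.74423 / 1.089 = 2.51996 years.

2.520 years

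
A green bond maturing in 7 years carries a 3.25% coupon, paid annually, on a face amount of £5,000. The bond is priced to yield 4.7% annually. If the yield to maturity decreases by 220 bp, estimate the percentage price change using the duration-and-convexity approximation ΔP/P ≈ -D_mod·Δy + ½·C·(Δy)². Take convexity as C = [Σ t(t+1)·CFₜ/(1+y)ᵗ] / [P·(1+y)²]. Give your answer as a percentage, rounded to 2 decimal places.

+14.40%

With y = 0.047:
  t   CF        PV=CF/(1+0.047)^t    t·PV        t(t+1)·PV
  1       162.50       155.2053       155.2053         310.4107
  2       162.50       148.2382       296.4763         889.4289
  3       162.50       141.5837       424.7512       1,699.0046
  4       162.50       135.2280       540.9120       2,704.5601
  5       162.50       129.1576       645.7880       3,874.7279
  6       162.50       123.3597       740.1582       5,181.1071
  7     5,162.50     3,743.1161    26,201.8124     209,614.4992
  Σ                  4,575.8886    29,005.1034     224,273.7386
P = 4,575.8886; D_Mac = 6.33868 yrs; D_mod = 6.05414 yrs; C = 44.71051.
Duration effect: -6.05414 × (-0.022) = +0.133191
Convexity effect: 0.5 × 44.71051 × (-0.022)² = +0.0108199
ΔP/P ≈ +0.133191 + 0.0108199 = +0.144011 = +14.4011%.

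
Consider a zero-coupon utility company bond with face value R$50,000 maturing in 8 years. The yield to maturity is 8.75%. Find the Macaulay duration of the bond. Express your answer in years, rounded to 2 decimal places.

A zero-coupon bond has a single cash flow at maturity, so its Macaulay duration equals its maturity: 8 years.

8.00 years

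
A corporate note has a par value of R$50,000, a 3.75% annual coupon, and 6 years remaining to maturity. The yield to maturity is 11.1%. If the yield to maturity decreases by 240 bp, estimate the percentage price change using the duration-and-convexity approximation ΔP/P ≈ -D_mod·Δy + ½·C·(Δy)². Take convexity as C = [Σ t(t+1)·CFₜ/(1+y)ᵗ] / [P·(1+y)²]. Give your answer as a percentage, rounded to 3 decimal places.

With y = 0.111:
  t   CF        PV=CF/(1+0.111)^t    t·PV        t(t+1)·PV
  1     1,875.00     1,687.6688     1,687.6688       3,375.3375
  2     1,875.00     1,519.0538     3,038.1076       9,114.3228
  3     1,875.00     1,367.2851     4,101.8554      16,407.4217
  4     1,875.00     1,230.6797     4,922.7188      24,613.5940
  5     1,875.00     1,107.7225     5,538.6125      33,231.6750
  6    51,875.00    27,585.0488   165,510.2926   1,158,572.0482
  Σ                 34,497.4587   184,799.2557   1,245,314.3992
P = 34,497.4587; D_Mac = 5.35689 yrs; D_mod = 4.82169 yrs; C = 29.24582.
Duration effect: -4.82169 × (-0.024) = +0.115720
Convexity effect: 0.5 × 29.24582 × (-0.024)² = +0.0084228
ΔP/P ≈ +0.115720 + 0.0084228 = +0.124143 = +12.4143%.

+12.414%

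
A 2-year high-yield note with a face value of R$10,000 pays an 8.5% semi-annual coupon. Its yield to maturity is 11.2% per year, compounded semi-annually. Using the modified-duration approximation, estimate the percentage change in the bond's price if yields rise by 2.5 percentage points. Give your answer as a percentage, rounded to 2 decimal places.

-4.45%

Periodic yield y = 0.056. Modified duration first:
  t   CF        PV=CF/(1+0.056)^t    t·PV
  1       425.00       402.4621       402.4621
  2       425.00       381.1194       762.2389
  3       425.00       360.9086     1,082.7257
  4    10,425.00     8,383.4039    33,533.6156
  Σ                  9,527.8940    35,781.0423
P = 9,527.8940; D_Mac = 3.75540 half-year periods = 1.87770 yrs; D_mod = 1.87770/(1+0.056) = 1.77812 yrs.
ΔP/P ≈ -D_mod · Δy = -1.77812 × (+0.025) = -0.044453 = -4.4453%.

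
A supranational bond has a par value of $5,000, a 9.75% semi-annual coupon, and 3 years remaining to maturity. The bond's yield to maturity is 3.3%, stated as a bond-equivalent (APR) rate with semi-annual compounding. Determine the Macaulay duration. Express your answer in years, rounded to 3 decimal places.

Periodic yield y = 0.0165. Discount each cash flow and weight by its period:
  t   CF        PV=CF/(1+0.0165)^t    t·PV
  1       243.75       239.7934       239.7934
  2       243.75       235.9010       471.8021
  3       243.75       232.0719       696.2156
  4       243.75       228.3048       913.2193
  5       243.75       224.5989     1,122.9947
  6     5,243.75     4,753.3269    28,519.9612
  Σ                  5,913.9969    31,963.9863
Price P = Σ PV = 5,913.9969.
Macaulay duration = Σ(t·PV) / P = 31,963.9863 / 5,913.9969 = 5.40480 half-year periods.
In years: 5.40480 / 2 = 2.70240 years.

2.702 years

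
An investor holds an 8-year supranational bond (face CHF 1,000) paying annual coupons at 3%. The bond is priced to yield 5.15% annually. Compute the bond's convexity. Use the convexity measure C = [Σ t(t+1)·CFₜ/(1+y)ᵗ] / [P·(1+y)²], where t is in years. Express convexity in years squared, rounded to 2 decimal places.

With y = 0.0515:
  t   CF        PV=CF/(1+0.0515)^t    t·PV        t(t+1)·PV
  1        30.00        28.5307        28.5307          57.0613
  2        30.00        27.1333        54.2666         162.7998
  3        30.00        25.8044        77.4131         309.6526
  4        30.00        24.5405        98.1622         490.8108
  5        30.00        23.3386       116.6930         700.1581
  6        30.00        22.1955       133.1732         932.2124
  7        30.00        21.1084       147.7591       1,182.0731
  8     1,030.00       689.2282     5,513.8252      49,624.4270
  Σ                    861.8796     6,169.8232      53,459.1952
P = 861.8796.
Convexity = Σ t(t+1)·PV / [P·(1+y)²] = 53,459.1952 / (861.8796 × 1.105652) = 56.09927.

56.10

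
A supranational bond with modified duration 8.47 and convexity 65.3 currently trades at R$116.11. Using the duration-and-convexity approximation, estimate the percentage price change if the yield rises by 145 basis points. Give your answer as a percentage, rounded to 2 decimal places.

Duration effect: -D_mod·Δy = -8.47 × (+0.0145) = -0.122815
Convexity effect: ½·C·(Δy)² = 0.5 × 65.3 × (0.0145)² = +0.0068646625
ΔP/P ≈ -0.122815 + 0.0068646625 = -0.1159503375
= -11.59503375%.

-11.60%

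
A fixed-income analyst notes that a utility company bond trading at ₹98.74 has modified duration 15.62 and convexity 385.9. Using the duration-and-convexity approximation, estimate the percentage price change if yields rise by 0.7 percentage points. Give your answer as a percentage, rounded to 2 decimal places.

Duration effect: -D_mod·Δy = -15.62 × (+0.007) = -0.109340
Convexity effect: ½·C·(Δy)² = 0.5 × 385.9 × (0.007)² = +0.00945455
ΔP/P ≈ -0.109340 + 0.00945455 = -0.09988545
= -9.988545%.

-9.99%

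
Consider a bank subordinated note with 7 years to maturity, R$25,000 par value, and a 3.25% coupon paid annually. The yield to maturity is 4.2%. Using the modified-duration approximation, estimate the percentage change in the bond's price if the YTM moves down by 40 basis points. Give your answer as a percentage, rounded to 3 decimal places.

+2.438%

Periodic yield y = 0.042. Modified duration first:
  t   CF        PV=CF/(1+0.042)^t    t·PV
  1       812.50       779.7505       779.7505
  2       812.50       748.3210     1,496.6420
  3       812.50       718.1583     2,154.4750
  4       812.50       689.2115     2,756.8459
  5       812.50       661.4313     3,307.1567
  6       812.50       634.7710     3,808.6258
  7    25,812.50    19,353.3449   135,473.4143
  Σ                 23,584.9885   149,776.9102
P = 23,584.9885; D_Mac = 6.35052 yrs; D_mod = 6.35052/(1+0.042) = 6.09455 yrs.
ΔP/P ≈ -D_mod · Δy = -6.09455 × (-0.004) = +0.024378 = +2.4378%.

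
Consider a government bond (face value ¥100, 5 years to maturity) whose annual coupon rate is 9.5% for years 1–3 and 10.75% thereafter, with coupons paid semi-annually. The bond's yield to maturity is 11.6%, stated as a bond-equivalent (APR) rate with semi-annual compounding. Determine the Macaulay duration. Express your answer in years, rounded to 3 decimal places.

4.053 years

Periodic yield y = 0.058. Discount each cash flow and weight by its period:
  t   CF        PV=CF/(1+0.058)^t    t·PV
  1        4.750         4.4896         4.4896
  2        4.750         4.2435         8.4870
  3        4.750         4.0109        12.0326
  4        4.750         3.7910        15.1639
  5        4.750         3.5832        17.9158
  6        4.750         3.3867        20.3203
  7        5.375         3.6223        25.3558
  8        5.375         3.4237        27.3894
  9        5.375         3.2360        29.1239
  10     105.375        59.9627       599.6266
  Σ                     93.7494       759.9049
Price P = Σ PV = 93.7494.
Macaulay duration = Σ(t·PV) / P = 759.9049 / 93.7494 = 8.10571 half-year periods.
In years: 8.10571 / 2 = 4.05285 years.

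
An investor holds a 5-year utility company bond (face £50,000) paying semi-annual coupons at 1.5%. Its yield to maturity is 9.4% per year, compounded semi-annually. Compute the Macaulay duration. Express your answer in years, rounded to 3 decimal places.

Periodic yield y = 0.047. Discount each cash flow and weight by its period:
  t   CF        PV=CF/(1+0.047)^t    t·PV
  1       375.00       358.1662       358.1662
  2       375.00       342.0881       684.1761
  3       375.00       326.7317       980.1950
  4       375.00       312.0646     1,248.2585
  5       375.00       298.0560     1,490.2800
  6       375.00       284.6762     1,708.0573
  7       375.00       271.8971     1,903.2794
  8       375.00       259.6915     2,077.5324
  9       375.00       248.0340     2,232.3056
  10   50,375.00    31,823.5220   318,235.2198
  Σ                 34,524.9273   330,917.4702
Price P = Σ PV = 34,524.9273.
Macaulay duration = Σ(t·PV) / P = 330,917.4702 / 34,524.9273 = 9.58489 half-year periods.
In years: 9.58489 / 2 = 4.79244 years.

4.792 years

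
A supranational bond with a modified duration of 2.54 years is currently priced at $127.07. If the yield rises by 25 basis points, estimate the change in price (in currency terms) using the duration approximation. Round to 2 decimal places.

-$0.81

Duration approximation: ΔP/P ≈ -D_mod · Δy = -2.54 × (+0.0025) = -0.006350.
ΔP ≈ 127.07 × (-0.006350) = -0.8068945.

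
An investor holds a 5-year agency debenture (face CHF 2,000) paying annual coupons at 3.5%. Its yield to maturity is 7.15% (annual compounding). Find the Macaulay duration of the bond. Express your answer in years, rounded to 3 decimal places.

4.641 years

Periodic yield y = 0.0715. Discount each cash flow and weight by its year:
  t   CF        PV=CF/(1+0.0715)^t    t·PV
  1        70.00        65.3290        65.3290
  2        70.00        60.9696       121.9393
  3        70.00        56.9012       170.7036
  4        70.00        53.1043       212.4170
  5     2,070.00     1,465.5798     7,327.8990
  Σ                  1,701.8839     7,898.2879
Price P = Σ PV = 1,701.8839.
Macaulay duration = Σ(t·PV) / P = 7,898.2879 / 1,701.8839 = 4.64091 years.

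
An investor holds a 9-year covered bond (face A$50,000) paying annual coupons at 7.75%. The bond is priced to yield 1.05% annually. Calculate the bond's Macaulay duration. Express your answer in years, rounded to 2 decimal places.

7.29 years

Periodic yield y = 0.0105. Discount each cash flow and weight by its year:
  t   CF        PV=CF/(1+0.0105)^t    t·PV
  1     3,875.00     3,834.7353     3,834.7353
  2     3,875.00     3,794.8889     7,589.7779
  3     3,875.00     3,755.4567    11,266.3700
  4     3,875.00     3,716.4341    14,865.7364
  5     3,875.00     3,677.8170    18,389.0851
  6     3,875.00     3,639.6012    21,837.6072
  7     3,875.00     3,601.7825    25,212.4774
  8     3,875.00     3,564.3567    28,514.8539
  9    53,875.00    49,041.1248   441,370.1232
  Σ                 78,626.1972   572,880.7663
Price P = Σ PV = 78,626.1972.
Macaulay duration = Σ(t·PV) / P = 572,880.7663 / 78,626.1972 = 7.28613 years.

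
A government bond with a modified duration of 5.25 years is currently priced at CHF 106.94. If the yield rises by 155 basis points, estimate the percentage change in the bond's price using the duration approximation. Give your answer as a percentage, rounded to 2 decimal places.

Duration approximation: ΔP/P ≈ -D_mod · Δy = -5.25 × (+0.0155) = -0.081375.
As a percentage: -8.1375%.

-8.14%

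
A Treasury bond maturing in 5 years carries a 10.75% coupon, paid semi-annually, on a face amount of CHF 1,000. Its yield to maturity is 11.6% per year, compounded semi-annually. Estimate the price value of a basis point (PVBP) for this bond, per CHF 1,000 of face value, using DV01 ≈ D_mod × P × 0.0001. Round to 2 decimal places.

CHF 0.36

Periodic yield y = 0.058.
  t   CF        PV=CF/(1+0.058)^t    t·PV
  1        53.75        50.8034        50.8034
  2        53.75        48.0183        96.0367
  3        53.75        45.3860       136.1579
  4        53.75        42.8979       171.5915
  5        53.75        40.5462       202.7310
  6        53.75        38.3234       229.9406
  7        53.75        36.2225       253.5577
  8        53.75        34.2368       273.8944
  9        53.75        32.3599       291.2393
  10    1,053.75       599.6266     5,996.2663
  Σ                    968.4211     7,702.2187
P = 968.4211; D_Mac = 7.95338 half-year periods = 3.97669 yrs; D_mod = 3.75869 yrs.
DV01 ≈ 3.75869 × 968.4211 × 0.0001 = 0.363999.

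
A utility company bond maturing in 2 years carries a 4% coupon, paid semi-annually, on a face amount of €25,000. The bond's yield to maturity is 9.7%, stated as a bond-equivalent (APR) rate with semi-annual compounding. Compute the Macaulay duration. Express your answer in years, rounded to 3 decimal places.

1.938 years

Periodic yield y = 0.0485. Discount each cash flow and weight by its period:
  t   CF        PV=CF/(1+0.0485)^t    t·PV
  1       500.00       476.8717       476.8717
  2       500.00       454.8133       909.6266
  3       500.00       433.7752     1,301.3255
  4    25,500.00    21,099.2220    84,396.8879
  Σ                 22,464.6822    87,084.7117
Price P = Σ PV = 22,464.6822.
Macaulay duration = Σ(t·PV) / P = 87,084.7117 / 22,464.6822 = 3.87652 half-year periods.
In years: 3.87652 / 2 = 1.93826 years.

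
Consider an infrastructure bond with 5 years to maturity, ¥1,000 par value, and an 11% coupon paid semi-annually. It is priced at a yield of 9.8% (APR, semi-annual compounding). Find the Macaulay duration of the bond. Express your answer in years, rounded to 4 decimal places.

4.0023 years

Periodic yield y = 0.049. Discount each cash flow and weight by its period:
  t   CF        PV=CF/(1+0.049)^t    t·PV
  1        55.00        52.4309        52.4309
  2        55.00        49.9818        99.9636
  3        55.00        47.6471       142.9412
  4        55.00        45.4214       181.6857
  5        55.00        43.2997       216.4987
  6        55.00        41.2772       247.6629
  7        55.00        39.3491       275.4434
  8        55.00        37.5110       300.0881
  9        55.00        35.7588       321.8295
  10    1,055.00       653.8793     6,538.7928
  Σ                  1,046.5562     8,377.3367
Price P = Σ PV = 1,046.5562.
Macaulay duration = Σ(t·PV) / P = 8,377.3367 / 1,046.5562 = 8.00467 half-year periods.
In years: 8.00467 / 2 = 4.00233 years.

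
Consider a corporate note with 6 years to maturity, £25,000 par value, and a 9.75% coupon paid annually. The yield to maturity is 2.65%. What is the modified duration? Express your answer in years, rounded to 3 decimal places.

4.880 years

Periodic yield y = 0.0265. First find Macaulay duration:
  t   CF        PV=CF/(1+0.0265)^t    t·PV
  1     2,437.50     2,374.5738     2,374.5738
  2     2,437.50     2,313.2721     4,626.5442
  3     2,437.50     2,253.5529     6,760.6588
  4     2,437.50     2,195.3755     8,781.5019
  5     2,437.50     2,138.6999    10,693.4997
  6    27,437.50    23,452.5902   140,715.5413
  Σ                 34,728.0644   173,952.3197
P = 34,728.0644; Macaulay duration = 173,952.3197 / 34,728.0644 = 5.00898 years.
Modified duration = D_Mac / (1 + y) = 5.00898 / 1.0265 = 4.87967 years.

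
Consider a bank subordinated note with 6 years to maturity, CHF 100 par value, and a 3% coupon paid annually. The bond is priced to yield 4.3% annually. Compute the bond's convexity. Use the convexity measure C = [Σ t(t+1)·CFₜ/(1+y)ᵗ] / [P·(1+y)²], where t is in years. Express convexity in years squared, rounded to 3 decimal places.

34.876

With y = 0.043:
  t   CF        PV=CF/(1+0.043)^t    t·PV        t(t+1)·PV
  1         3.00         2.8763         2.8763           5.7526
  2         3.00         2.7577         5.5155          16.5464
  3         3.00         2.6440         7.9321          31.7285
  4         3.00         2.5350        10.1401          50.7007
  5         3.00         2.4305        12.1526          72.9157
  6       103.00        80.0076       480.0457       3,360.3202
  Σ                     93.2513       518.6624       3,537.9642
P = 93.2513.
Convexity = Σ t(t+1)·PV / [P·(1+y)²] = 3,537.9642 / (93.2513 × 1.087849) = 34.87627.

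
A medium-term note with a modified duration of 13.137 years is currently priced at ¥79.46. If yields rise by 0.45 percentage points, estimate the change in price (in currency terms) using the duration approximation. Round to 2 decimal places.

-¥4.70

Duration approximation: ΔP/P ≈ -D_mod · Δy = -13.137 × (+0.0045) = -0.0591165.
ΔP ≈ 79.46 × (-0.0591165) = -4.69739709.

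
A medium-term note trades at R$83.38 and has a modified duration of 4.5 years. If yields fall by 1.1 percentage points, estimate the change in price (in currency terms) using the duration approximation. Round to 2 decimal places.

+R$4.13

Duration approximation: ΔP/P ≈ -D_mod · Δy = -4.5 × (-0.011) = +0.049500.
ΔP ≈ 83.38 × (+0.049500) = +4.12731.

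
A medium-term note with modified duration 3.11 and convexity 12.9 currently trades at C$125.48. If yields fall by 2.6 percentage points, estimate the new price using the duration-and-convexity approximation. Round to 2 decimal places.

Duration effect: -D_mod·Δy = -3.11 × (-0.026) = +0.080860
Convexity effect: ½·C·(Δy)² = 0.5 × 12.9 × (-0.026)² = +0.0043602
ΔP/P ≈ +0.080860 + 0.0043602 = +0.0852202
New price ≈ 125.48 × (1 + 0.0852202) = 136.173430696.

C$136.17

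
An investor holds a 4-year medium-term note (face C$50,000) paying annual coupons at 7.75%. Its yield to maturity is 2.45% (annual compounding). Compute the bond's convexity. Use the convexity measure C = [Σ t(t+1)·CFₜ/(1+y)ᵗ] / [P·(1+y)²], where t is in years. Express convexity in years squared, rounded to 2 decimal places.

With y = 0.0245:
  t   CF        PV=CF/(1+0.0245)^t    t·PV        t(t+1)·PV
  1     3,875.00     3,782.3328     3,782.3328       7,564.6657
  2     3,875.00     3,691.8817     7,383.7635      22,151.2905
  3     3,875.00     3,603.5937    10,810.7811      43,243.1244
  4    53,875.00    48,903.4425   195,613.7702     978,068.8508
  Σ                 59,981.2508   217,590.6476   1,051,027.9314
P = 59,981.2508.
Convexity = Σ t(t+1)·PV / [P·(1+y)²] = 1,051,027.9314 / (59,981.2508 × 1.049600) = 16.69455.

16.69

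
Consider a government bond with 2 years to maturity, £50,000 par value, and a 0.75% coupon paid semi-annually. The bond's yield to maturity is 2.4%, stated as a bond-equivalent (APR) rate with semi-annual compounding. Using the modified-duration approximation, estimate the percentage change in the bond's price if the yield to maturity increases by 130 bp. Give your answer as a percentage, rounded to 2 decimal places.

Periodic yield y = 0.012. Modified duration first:
  t   CF        PV=CF/(1+0.012)^t    t·PV
  1       187.50       185.2767       185.2767
  2       187.50       183.0797       366.1594
  3       187.50       180.9088       542.7265
  4    50,187.50    47,849.0713   191,396.2850
  Σ                 48,398.3365   192,490.4476
P = 48,398.3365; D_Mac = 3.97721 half-year periods = 1.98861 yrs; D_mod = 1.98861/(1+0.012) = 1.96503 yrs.
ΔP/P ≈ -D_mod · Δy = -1.96503 × (+0.013) = -0.025545 = -2.5545%.

-2.55%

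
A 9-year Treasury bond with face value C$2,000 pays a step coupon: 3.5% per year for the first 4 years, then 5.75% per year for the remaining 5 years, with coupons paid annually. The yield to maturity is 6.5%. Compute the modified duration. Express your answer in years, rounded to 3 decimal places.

7.178 years

Periodic yield y = 0.065. First find Macaulay duration:
  t   CF        PV=CF/(1+0.065)^t    t·PV
  1        70.00        65.7277        65.7277
  2        70.00        61.7161       123.4323
  3        70.00        57.9494       173.8483
  4        70.00        54.4126       217.6505
  5       115.00        83.9363       419.6815
  6       115.00        78.8134       472.8805
  7       115.00        74.0032       518.0225
  8       115.00        69.4866       555.8927
  9     2,115.00     1,199.9521    10,799.5687
  Σ                  1,745.9975    13,346.7047
P = 1,745.9975; Macaulay duration = 13,346.7047 / 1,745.9975 = 7.64417 years.
Modified duration = D_Mac / (1 + y) = 7.64417 / 1.065 = 7.17763 years.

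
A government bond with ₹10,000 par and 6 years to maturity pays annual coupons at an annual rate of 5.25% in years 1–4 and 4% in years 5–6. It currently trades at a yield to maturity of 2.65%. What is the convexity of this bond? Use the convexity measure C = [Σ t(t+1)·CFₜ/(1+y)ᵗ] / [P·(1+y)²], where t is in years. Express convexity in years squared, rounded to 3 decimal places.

With y = 0.0265:
  t   CF        PV=CF/(1+0.0265)^t    t·PV        t(t+1)·PV
  1       525.00       511.4467       511.4467       1,022.8933
  2       525.00       498.2432       996.4864       2,989.4593
  3       525.00       485.3806     1,456.1419       5,824.5676
  4       525.00       472.8501     1,891.4004       9,457.0021
  5       400.00       350.9661     1,754.8307      10,528.9843
  6    10,400.00     8,889.5467    53,337.2804     373,360.9625
  Σ                 11,208.4335    59,947.5865     403,183.8691
P = 11,208.4335.
Convexity = Σ t(t+1)·PV / [P·(1+y)²] = 403,183.8691 / (11,208.4335 × 1.053702) = 34.13818.

34.138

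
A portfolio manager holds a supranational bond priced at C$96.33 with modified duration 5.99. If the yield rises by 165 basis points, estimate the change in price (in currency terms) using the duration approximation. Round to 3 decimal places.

-C$9.521

Duration approximation: ΔP/P ≈ -D_mod · Δy = -5.99 × (+0.0165) = -0.098835.
ΔP ≈ 96.33 × (-0.098835) = -9.52077555.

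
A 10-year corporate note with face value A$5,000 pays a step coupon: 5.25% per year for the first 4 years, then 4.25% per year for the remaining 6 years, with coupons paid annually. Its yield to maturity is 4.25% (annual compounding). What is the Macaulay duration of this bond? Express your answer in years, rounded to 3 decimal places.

8.146 years

Periodic yield y = 0.0425. Discount each cash flow and weight by its year:
  t   CF        PV=CF/(1+0.0425)^t    t·PV
  1       262.50       251.7986       251.7986
  2       262.50       241.5334       483.0668
  3       262.50       231.6867       695.0601
  4       262.50       222.2414       888.9658
  5       212.50       172.5753       862.8765
  6       212.50       165.5398       993.2391
  7       212.50       158.7912     1,111.5385
  8       212.50       152.3177     1,218.5417
  9       212.50       146.1081     1,314.9731
  10    5,212.50     3,437.8382    34,378.3819
  Σ                  5,180.4305    42,198.4421
Price P = Σ PV = 5,180.4305.
Macaulay duration = Σ(t·PV) / P = 42,198.4421 / 5,180.4305 = 8.14574 years.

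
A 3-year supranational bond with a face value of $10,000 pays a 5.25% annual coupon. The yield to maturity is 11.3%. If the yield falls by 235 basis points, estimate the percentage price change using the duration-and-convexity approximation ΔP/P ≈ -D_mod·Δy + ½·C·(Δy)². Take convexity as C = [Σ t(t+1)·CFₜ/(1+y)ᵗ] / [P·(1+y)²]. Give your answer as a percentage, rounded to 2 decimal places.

With y = 0.113:
  t   CF        PV=CF/(1+0.113)^t    t·PV        t(t+1)·PV
  1       525.00       471.6981       471.6981         943.3962
  2       525.00       423.8078       847.6157       2,542.8470
  3    10,525.00     7,633.7268    22,901.1803      91,604.7213
  Σ                  8,529.2327    24,220.4941      95,090.9645
P = 8,529.2327; D_Mac = 2.83970 yrs; D_mod = 2.55140 yrs; C = 8.99993.
Duration effect: -2.55140 × (-0.0235) = +0.059958
Convexity effect: 0.5 × 8.99993 × (-0.0235)² = +0.0024851
ΔP/P ≈ +0.059958 + 0.0024851 = +0.062443 = +6.2443%.

+6.24%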